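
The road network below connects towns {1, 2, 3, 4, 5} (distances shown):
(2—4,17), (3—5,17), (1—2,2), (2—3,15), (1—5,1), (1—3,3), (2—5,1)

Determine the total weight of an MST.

Prim, starting at 3.
Step 1: frontier [1—3 3, 2—3 15, 3—5 17] → take 1—3 (3); add 1.
Step 2: frontier [1—5 1, 1—2 2, 2—3 15, 3—5 17] → take 1—5 (1); add 5.
Step 3: frontier [1—2 2, 2—3 15, 2—5 1] → take 2—5 (1); add 2.
Step 4: frontier [2—4 17] → take 2—4 (17); add 4.
MST edges: 1—3, 1—5, 2—5, 2—4; total weight 3+1+1+17 = 22.

22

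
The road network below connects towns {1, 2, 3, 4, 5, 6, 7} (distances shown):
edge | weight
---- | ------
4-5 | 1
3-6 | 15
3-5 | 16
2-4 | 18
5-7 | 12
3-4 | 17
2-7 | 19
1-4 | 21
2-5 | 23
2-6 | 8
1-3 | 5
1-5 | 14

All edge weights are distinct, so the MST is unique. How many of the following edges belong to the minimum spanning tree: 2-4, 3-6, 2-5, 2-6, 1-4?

2

Kruskal's algorithm — process edges by increasing weight (ties by edge label):
4-5 (1): add — endpoints in different components.
1-3 (5): add — endpoints in different components.
2-6 (8): add — endpoints in different components.
5-7 (12): add — endpoints in different components.
1-5 (14): add — endpoints in different components.
3-6 (15): add — endpoints in different components.
MST edge set: {4-5, 1-3, 2-6, 5-7, 1-5, 3-6}.
Of the listed edges, {3-6, 2-6} are in the MST → 2.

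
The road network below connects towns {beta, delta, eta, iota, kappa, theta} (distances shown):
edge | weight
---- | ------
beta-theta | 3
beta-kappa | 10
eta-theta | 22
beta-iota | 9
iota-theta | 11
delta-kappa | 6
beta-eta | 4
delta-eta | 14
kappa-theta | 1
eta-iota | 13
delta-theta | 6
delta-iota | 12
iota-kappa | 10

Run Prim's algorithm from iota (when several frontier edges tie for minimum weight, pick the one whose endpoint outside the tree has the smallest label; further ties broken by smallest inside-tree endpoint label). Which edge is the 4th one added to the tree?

beta-eta

Prim, starting at iota.
Step 1: frontier [beta-iota 9, iota-kappa 10, iota-theta 11, delta-iota 12, eta-iota 13] → take beta-iota (9); add beta.
Step 2: frontier [beta-theta 3, beta-eta 4, beta-kappa 10, iota-kappa 10, iota-theta 11, delta-iota 12, eta-iota 13] → take beta-theta (3); add theta.
Step 3: frontier [beta-eta 4, beta-kappa 10, iota-kappa 10, delta-iota 12, eta-iota 13, kappa-theta 1, delta-theta 6, eta-theta 22] → take kappa-theta (1); add kappa.
Step 4: frontier [beta-eta 4, delta-iota 12, eta-iota 13, delta-kappa 6, delta-theta 6, eta-theta 22] → take beta-eta (4); add eta.
Step 5: frontier [delta-eta 14, delta-iota 12, delta-kappa 6, delta-theta 6] → take delta-kappa (6); add delta.
The 4th edge added is beta-eta.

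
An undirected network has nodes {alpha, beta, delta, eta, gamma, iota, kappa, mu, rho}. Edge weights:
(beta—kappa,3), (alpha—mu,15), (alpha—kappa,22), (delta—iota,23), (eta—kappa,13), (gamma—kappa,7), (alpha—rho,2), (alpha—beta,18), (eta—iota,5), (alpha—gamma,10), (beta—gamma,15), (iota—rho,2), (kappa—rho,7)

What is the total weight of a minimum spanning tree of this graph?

Grow the tree from kappa using Prim:
Step 1: cheapest edge leaving the tree is beta—kappa (3); add beta.
Step 2: cheapest edge leaving the tree is gamma—kappa (7); add gamma.
Step 3: cheapest edge leaving the tree is kappa—rho (7); add rho.
Step 4: cheapest edge leaving the tree is alpha—rho (2); add alpha.
Step 5: cheapest edge leaving the tree is iota—rho (2); add iota.
Step 6: cheapest edge leaving the tree is eta—iota (5); add eta.
Step 7: cheapest edge leaving the tree is alpha—mu (15); add mu.
Step 8: cheapest edge leaving the tree is delta—iota (23); add delta.
MST edges: beta—kappa, gamma—kappa, kappa—rho, alpha—rho, iota—rho, eta—iota, alpha—mu, delta—iota; total weight 3+7+7+2+2+5+15+23 = 64.

64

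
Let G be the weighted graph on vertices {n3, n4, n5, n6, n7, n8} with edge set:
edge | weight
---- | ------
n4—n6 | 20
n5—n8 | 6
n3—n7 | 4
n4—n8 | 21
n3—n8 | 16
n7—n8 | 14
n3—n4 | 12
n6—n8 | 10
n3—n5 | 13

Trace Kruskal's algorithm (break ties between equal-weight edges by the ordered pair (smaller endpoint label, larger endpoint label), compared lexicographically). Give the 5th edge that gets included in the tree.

Kruskal's algorithm — process edges by increasing weight (ties by edge label):
n3—n7 (4): add. Components now {n6} {n3,n7} {n8} {n5} {n4}
n5—n8 (6): add. Components now {n6} {n3,n7} {n5,n8} {n4}
n6—n8 (10): add. Components now {n5,n6,n8} {n3,n7} {n4}
n3—n4 (12): add. Components now {n5,n6,n8} {n3,n4,n7}
n3—n5 (13): add. Components now {n3,n4,n5,n6,n7,n8}
The 5th edge added is n3—n5.

n3-n5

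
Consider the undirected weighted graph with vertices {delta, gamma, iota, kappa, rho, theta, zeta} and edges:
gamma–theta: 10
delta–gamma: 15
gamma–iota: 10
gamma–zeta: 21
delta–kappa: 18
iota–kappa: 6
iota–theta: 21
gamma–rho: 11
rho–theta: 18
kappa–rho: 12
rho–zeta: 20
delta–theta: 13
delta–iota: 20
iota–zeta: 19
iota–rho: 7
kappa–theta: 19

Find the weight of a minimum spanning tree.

65

Kruskal's algorithm — process edges by increasing weight (ties by edge label):
iota–kappa (6): add — endpoints in different components.
iota–rho (7): add — endpoints in different components.
gamma–iota (10): add — endpoints in different components.
gamma–theta (10): add — endpoints in different components.
gamma–rho (11): skip — gamma and rho already connected.
kappa–rho (12): skip — kappa and rho already connected.
delta–theta (13): add — endpoints in different components.
delta–gamma (15): skip — gamma and delta already connected.
delta–kappa (18): skip — kappa and delta already connected.
rho–theta (18): skip — theta and rho already connected.
iota–zeta (19): add — endpoints in different components.
MST edges: iota–kappa, iota–rho, gamma–iota, gamma–theta, delta–theta, iota–zeta; total weight 6+7+10+10+13+19 = 65.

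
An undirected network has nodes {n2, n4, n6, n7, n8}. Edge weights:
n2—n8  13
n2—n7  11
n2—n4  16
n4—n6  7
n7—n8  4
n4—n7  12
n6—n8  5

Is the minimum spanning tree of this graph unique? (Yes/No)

Sort edges by weight, then run Kruskal:
n7—n8 (4): add. Components now {n7,n8} {n6} {n4} {n2}
n6—n8 (5): add. Components now {n6,n7,n8} {n4} {n2}
n4—n6 (7): add. Components now {n4,n6,n7,n8} {n2}
n2—n7 (11): add. Components now {n2,n4,n6,n7,n8}
Every non-tree edge has weight strictly greater than the heaviest edge on the tree path between its endpoints, so the MST is unique.

Yes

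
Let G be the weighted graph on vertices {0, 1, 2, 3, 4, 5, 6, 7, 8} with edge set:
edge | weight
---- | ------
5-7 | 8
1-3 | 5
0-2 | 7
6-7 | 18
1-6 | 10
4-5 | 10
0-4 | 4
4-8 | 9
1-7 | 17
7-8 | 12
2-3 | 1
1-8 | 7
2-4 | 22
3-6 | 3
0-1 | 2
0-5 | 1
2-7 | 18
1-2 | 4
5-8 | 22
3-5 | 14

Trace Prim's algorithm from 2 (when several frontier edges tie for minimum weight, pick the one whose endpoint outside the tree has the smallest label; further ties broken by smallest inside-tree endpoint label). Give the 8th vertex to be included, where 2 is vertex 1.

8

Prim, starting at 2.
Step 1: cheapest edge leaving the tree is 2-3 (1); add 3.
Step 2: cheapest edge leaving the tree is 3-6 (3); add 6.
Step 3: cheapest edge leaving the tree is 1-2 (4); add 1.
Step 4: cheapest edge leaving the tree is 0-1 (2); add 0.
Step 5: cheapest edge leaving the tree is 0-5 (1); add 5.
Step 6: cheapest edge leaving the tree is 0-4 (4); add 4.
Step 7: cheapest edge leaving the tree is 1-8 (7); add 8.
Step 8: cheapest edge leaving the tree is 5-7 (8); add 7.
Vertex order: 2, 3, 6, 1, 0, 5, 4, 8, 7. The 8th vertex is 8.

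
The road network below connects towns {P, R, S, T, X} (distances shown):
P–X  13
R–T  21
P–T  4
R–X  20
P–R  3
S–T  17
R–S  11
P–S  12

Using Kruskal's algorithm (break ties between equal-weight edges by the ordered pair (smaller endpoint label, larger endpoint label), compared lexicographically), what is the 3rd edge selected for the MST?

R-S

Kruskal's algorithm — process edges by increasing weight (ties by edge label):
P–R (3): add — endpoints in different components.
P–T (4): add — endpoints in different components.
R–S (11): add — endpoints in different components.
P–S (12): skip — S and P already connected.
P–X (13): add — endpoints in different components.
The 3rd edge added is R–S.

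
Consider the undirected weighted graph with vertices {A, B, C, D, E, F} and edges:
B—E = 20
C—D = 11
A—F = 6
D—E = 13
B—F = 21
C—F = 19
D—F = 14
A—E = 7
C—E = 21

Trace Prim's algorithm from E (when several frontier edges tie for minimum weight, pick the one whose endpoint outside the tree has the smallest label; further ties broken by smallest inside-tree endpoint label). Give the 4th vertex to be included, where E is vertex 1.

Grow the tree from E using Prim:
Step 1: cheapest edge leaving the tree is A—E (7); add A.
Step 2: cheapest edge leaving the tree is A—F (6); add F.
Step 3: cheapest edge leaving the tree is D—E (13); add D.
Step 4: cheapest edge leaving the tree is C—D (11); add C.
Step 5: cheapest edge leaving the tree is B—E (20); add B.
Vertex order: E, A, F, D, C, B. The 4th vertex is D.

D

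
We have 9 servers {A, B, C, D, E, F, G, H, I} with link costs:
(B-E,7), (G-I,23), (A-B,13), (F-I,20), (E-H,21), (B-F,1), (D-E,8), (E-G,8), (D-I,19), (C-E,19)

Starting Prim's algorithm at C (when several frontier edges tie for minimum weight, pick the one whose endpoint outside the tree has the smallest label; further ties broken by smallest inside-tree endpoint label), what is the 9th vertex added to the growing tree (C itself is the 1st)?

Prim, starting at C.
Step 1: cheapest edge leaving the tree is C-E (19); add E.
Step 2: cheapest edge leaving the tree is B-E (7); add B.
Step 3: cheapest edge leaving the tree is B-F (1); add F.
Step 4: cheapest edge leaving the tree is D-E (8); add D.
Step 5: cheapest edge leaving the tree is E-G (8); add G.
Step 6: cheapest edge leaving the tree is A-B (13); add A.
Step 7: cheapest edge leaving the tree is D-I (19); add I.
Step 8: cheapest edge leaving the tree is E-H (21); add H.
Vertex order: C, E, B, F, D, G, A, I, H. The 9th vertex is H.

H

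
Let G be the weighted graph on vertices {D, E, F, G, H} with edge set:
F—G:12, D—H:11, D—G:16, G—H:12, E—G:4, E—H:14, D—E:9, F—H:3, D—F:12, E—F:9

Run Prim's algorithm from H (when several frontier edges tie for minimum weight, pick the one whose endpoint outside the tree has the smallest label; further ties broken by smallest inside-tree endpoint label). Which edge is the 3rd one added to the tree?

E-G

Prim's algorithm from H:
Step 1: cheapest edge leaving the tree is F—H (3); add F.
Step 2: cheapest edge leaving the tree is E—F (9); add E.
Step 3: cheapest edge leaving the tree is E—G (4); add G.
Step 4: cheapest edge leaving the tree is D—E (9); add D.
The 3rd edge added is E—G.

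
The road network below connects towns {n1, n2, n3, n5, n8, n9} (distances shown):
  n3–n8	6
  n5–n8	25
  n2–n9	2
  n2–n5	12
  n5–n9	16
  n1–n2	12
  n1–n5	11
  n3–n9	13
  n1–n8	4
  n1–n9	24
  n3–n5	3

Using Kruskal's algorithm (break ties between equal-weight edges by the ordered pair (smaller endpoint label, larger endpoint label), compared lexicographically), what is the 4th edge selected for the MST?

Sort edges by weight, then run Kruskal:
n2–n9 (2): add — endpoints in different components.
n3–n5 (3): add — endpoints in different components.
n1–n8 (4): add — endpoints in different components.
n3–n8 (6): add — endpoints in different components.
n1–n5 (11): skip — n5 and n1 already connected.
n1–n2 (12): add — endpoints in different components.
The 4th edge added is n3–n8.

n3-n8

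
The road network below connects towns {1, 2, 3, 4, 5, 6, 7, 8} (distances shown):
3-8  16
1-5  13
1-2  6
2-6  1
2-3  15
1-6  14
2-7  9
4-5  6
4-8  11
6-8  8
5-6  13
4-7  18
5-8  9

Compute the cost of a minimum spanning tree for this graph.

54

Prim's algorithm from 8:
Step 1: frontier [6-8 8, 5-8 9, 4-8 11, 3-8 16] → take 6-8 (8); add 6.
Step 2: frontier [2-6 1, 5-6 13, 1-6 14, 5-8 9, 4-8 11, 3-8 16] → take 2-6 (1); add 2.
Step 3: frontier [1-2 6, 2-7 9, 2-3 15, 5-6 13, 1-6 14, 5-8 9, 4-8 11, 3-8 16] → take 1-2 (6); add 1.
Step 4: frontier [1-5 13, 2-7 9, 2-3 15, 5-6 13, 5-8 9, 4-8 11, 3-8 16] → take 5-8 (9); add 5.
Step 5: frontier [2-7 9, 2-3 15, 4-5 6, 4-8 11, 3-8 16] → take 4-5 (6); add 4.
Step 6: frontier [2-7 9, 2-3 15, 4-7 18, 3-8 16] → take 2-7 (9); add 7.
Step 7: frontier [2-3 15, 3-8 16] → take 2-3 (15); add 3.
MST edges: 6-8, 2-6, 1-2, 5-8, 4-5, 2-7, 2-3; total weight 8+1+6+9+6+9+15 = 54.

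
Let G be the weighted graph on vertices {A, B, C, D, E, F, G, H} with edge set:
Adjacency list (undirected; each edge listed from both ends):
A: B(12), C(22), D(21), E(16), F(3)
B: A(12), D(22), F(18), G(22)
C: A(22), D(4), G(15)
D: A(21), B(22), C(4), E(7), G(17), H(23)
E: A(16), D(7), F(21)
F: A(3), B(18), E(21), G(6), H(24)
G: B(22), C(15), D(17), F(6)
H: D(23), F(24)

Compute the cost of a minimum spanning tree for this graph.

Prim's algorithm from F:
Step 1: cheapest edge leaving the tree is A—F (3); add A.
Step 2: cheapest edge leaving the tree is F—G (6); add G.
Step 3: cheapest edge leaving the tree is A—B (12); add B.
Step 4: cheapest edge leaving the tree is C—G (15); add C.
Step 5: cheapest edge leaving the tree is C—D (4); add D.
Step 6: cheapest edge leaving the tree is D—E (7); add E.
Step 7: cheapest edge leaving the tree is D—H (23); add H.
MST edges: A—F, F—G, A—B, C—G, C—D, D—E, D—H; total weight 3+6+12+15+4+7+23 = 70.

70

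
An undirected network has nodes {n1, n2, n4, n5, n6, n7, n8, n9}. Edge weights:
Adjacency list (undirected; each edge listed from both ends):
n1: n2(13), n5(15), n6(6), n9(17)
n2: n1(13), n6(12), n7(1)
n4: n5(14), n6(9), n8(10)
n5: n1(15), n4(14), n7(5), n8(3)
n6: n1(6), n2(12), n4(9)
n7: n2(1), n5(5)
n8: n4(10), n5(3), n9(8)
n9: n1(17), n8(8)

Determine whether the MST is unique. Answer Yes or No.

Sort edges by weight, then run Kruskal:
n2–n7 (1): add — endpoints in different components.
n5–n8 (3): add — endpoints in different components.
n5–n7 (5): add — endpoints in different components.
n1–n6 (6): add — endpoints in different components.
n8–n9 (8): add — endpoints in different components.
n4–n6 (9): add — endpoints in different components.
n4–n8 (10): add — endpoints in different components.
Every non-tree edge has weight strictly greater than the heaviest edge on the tree path between its endpoints, so the MST is unique.

Yes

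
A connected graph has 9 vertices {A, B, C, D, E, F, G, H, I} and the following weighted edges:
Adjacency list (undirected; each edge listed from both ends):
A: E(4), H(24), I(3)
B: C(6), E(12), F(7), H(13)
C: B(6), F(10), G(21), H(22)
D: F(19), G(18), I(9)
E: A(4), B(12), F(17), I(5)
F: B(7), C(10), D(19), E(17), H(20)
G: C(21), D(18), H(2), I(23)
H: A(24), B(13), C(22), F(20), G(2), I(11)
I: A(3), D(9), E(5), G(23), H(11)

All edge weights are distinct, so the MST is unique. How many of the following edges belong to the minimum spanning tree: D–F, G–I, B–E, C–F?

1

Sort edges by weight, then run Kruskal:
G–H (2): add — endpoints in different components.
A–I (3): add — endpoints in different components.
A–E (4): add — endpoints in different components.
E–I (5): skip — E and I already connected.
B–C (6): add — endpoints in different components.
B–F (7): add — endpoints in different components.
D–I (9): add — endpoints in different components.
C–F (10): skip — C and F already connected.
H–I (11): add — endpoints in different components.
B–E (12): add — endpoints in different components.
MST edge set: {G–H, A–I, A–E, B–C, B–F, D–I, H–I, B–E}.
Of the listed edges, {B–E} are in the MST → 1.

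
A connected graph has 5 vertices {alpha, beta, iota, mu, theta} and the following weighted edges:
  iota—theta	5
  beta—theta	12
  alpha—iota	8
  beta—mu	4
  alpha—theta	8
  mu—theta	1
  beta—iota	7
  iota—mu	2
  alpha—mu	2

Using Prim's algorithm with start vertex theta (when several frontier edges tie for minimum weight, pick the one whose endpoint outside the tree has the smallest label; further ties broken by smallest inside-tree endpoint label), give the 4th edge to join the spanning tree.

beta-mu

Prim's algorithm from theta:
Step 1: frontier [mu—theta 1, iota—theta 5, alpha—theta 8, beta—theta 12] → take mu—theta (1); add mu.
Step 2: frontier [alpha—mu 2, iota—mu 2, beta—mu 4, iota—theta 5, alpha—theta 8, beta—theta 12] → take alpha—mu (2); add alpha.
Step 3: frontier [alpha—iota 8, iota—mu 2, beta—mu 4, iota—theta 5, beta—theta 12] → take iota—mu (2); add iota.
Step 4: frontier [beta—iota 7, beta—mu 4, beta—theta 12] → take beta—mu (4); add beta.
The 4th edge added is beta—mu.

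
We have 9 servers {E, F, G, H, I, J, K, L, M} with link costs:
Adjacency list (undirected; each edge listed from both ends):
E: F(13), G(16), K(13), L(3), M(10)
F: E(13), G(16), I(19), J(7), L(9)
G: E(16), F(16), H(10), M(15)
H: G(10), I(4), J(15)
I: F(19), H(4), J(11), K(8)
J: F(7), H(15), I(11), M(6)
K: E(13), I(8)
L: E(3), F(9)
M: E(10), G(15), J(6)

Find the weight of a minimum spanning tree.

Kruskal's algorithm — process edges by increasing weight (ties by edge label):
E–L (3): add — endpoints in different components.
H–I (4): add — endpoints in different components.
J–M (6): add — endpoints in different components.
F–J (7): add — endpoints in different components.
I–K (8): add — endpoints in different components.
F–L (9): add — endpoints in different components.
E–M (10): skip — E and M already connected.
G–H (10): add — endpoints in different components.
I–J (11): add — endpoints in different components.
MST edges: E–L, H–I, J–M, F–J, I–K, F–L, G–H, I–J; total weight 3+4+6+7+8+9+10+11 = 58.

58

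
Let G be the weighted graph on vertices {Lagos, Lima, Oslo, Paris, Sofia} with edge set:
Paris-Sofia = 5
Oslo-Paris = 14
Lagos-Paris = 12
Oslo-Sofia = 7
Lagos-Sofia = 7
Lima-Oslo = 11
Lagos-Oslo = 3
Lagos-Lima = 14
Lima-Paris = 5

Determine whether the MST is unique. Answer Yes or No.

No

Kruskal: consider edges lightest-first.
Lagos-Oslo (3): add. Components now {Paris} {Lagos,Oslo} {Lima} {Sofia}
Lima-Paris (5): add. Components now {Lima,Paris} {Lagos,Oslo} {Sofia}
Paris-Sofia (5): add. Components now {Lima,Paris,Sofia} {Lagos,Oslo}
Lagos-Sofia (7): add. Components now {Lagos,Lima,Oslo,Paris,Sofia}
Non-tree edge Oslo-Sofia has weight 7, equal to the heaviest edge on its tree cycle — swapping gives another MST of the same weight. Not unique.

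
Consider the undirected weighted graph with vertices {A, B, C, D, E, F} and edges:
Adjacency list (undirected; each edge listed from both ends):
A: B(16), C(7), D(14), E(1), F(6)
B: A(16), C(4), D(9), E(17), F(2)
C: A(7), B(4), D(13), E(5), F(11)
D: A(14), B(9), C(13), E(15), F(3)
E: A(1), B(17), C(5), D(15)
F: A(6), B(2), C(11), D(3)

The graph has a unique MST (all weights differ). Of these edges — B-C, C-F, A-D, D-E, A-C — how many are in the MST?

Kruskal: consider edges lightest-first.
A-E (1): add — endpoints in different components.
B-F (2): add — endpoints in different components.
D-F (3): add — endpoints in different components.
B-C (4): add — endpoints in different components.
C-E (5): add — endpoints in different components.
MST edge set: {A-E, B-F, D-F, B-C, C-E}.
Of the listed edges, {B-C} are in the MST → 1.

1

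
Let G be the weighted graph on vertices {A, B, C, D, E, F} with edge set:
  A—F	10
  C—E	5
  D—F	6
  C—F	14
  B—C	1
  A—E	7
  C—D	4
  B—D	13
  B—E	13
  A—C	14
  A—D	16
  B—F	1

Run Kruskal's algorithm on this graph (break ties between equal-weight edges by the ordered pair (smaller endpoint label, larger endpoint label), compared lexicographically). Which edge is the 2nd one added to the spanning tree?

B-F

Kruskal's algorithm — process edges by increasing weight (ties by edge label):
B—C (1): add. Components now {A} {B,C} {D} {E} {F}
B—F (1): add. Components now {A} {B,C,F} {D} {E}
C—D (4): add. Components now {A} {B,C,D,F} {E}
C—E (5): add. Components now {A} {B,C,D,E,F}
D—F (6): skip — D and F already connected.
A—E (7): add. Components now {A,B,C,D,E,F}
The 2nd edge added is B—F.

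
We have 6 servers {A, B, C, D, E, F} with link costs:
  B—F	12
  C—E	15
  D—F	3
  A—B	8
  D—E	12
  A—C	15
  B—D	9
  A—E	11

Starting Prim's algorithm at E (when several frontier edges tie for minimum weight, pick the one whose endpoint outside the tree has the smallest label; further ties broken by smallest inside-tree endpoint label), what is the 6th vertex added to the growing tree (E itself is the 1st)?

C

Prim, starting at E.
Step 1: frontier [A—E 11, D—E 12, C—E 15] → take A—E (11); add A.
Step 2: frontier [A—B 8, A—C 15, D—E 12, C—E 15] → take A—B (8); add B.
Step 3: frontier [A—C 15, B—D 9, B—F 12, D—E 12, C—E 15] → take B—D (9); add D.
Step 4: frontier [A—C 15, B—F 12, D—F 3, C—E 15] → take D—F (3); add F.
Step 5: frontier [A—C 15, C—E 15] → take A—C (15); add C.
Vertex order: E, A, B, D, F, C. The 6th vertex is C.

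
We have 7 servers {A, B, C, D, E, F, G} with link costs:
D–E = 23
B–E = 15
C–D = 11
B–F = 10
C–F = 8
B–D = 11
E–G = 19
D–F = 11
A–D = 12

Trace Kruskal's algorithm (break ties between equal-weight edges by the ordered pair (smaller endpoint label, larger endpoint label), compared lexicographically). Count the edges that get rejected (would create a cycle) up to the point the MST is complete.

Kruskal: consider edges lightest-first.
C–F (8): add. Components now {A} {B} {C,F} {D} {E} {G}
B–F (10): add. Components now {A} {B,C,F} {D} {E} {G}
B–D (11): add. Components now {A} {B,C,D,F} {E} {G}
C–D (11): skip — C and D already connected.
D–F (11): skip — D and F already connected.
A–D (12): add. Components now {A,B,C,D,F} {E} {G}
B–E (15): add. Components now {A,B,C,D,E,F} {G}
E–G (19): add. Components now {A,B,C,D,E,F,G}
Edges rejected before the tree was complete: 2.

2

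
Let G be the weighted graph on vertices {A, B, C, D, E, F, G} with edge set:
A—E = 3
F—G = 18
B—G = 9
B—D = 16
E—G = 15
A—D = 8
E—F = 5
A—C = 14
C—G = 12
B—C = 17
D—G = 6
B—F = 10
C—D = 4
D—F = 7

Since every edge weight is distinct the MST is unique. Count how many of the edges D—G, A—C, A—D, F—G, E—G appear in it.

Kruskal: consider edges lightest-first.
A—E (3): add — endpoints in different components.
C—D (4): add — endpoints in different components.
E—F (5): add — endpoints in different components.
D—G (6): add — endpoints in different components.
D—F (7): add — endpoints in different components.
A—D (8): skip — A and D already connected.
B—G (9): add — endpoints in different components.
MST edge set: {A—E, C—D, E—F, D—G, D—F, B—G}.
Of the listed edges, {D—G} are in the MST → 1.

1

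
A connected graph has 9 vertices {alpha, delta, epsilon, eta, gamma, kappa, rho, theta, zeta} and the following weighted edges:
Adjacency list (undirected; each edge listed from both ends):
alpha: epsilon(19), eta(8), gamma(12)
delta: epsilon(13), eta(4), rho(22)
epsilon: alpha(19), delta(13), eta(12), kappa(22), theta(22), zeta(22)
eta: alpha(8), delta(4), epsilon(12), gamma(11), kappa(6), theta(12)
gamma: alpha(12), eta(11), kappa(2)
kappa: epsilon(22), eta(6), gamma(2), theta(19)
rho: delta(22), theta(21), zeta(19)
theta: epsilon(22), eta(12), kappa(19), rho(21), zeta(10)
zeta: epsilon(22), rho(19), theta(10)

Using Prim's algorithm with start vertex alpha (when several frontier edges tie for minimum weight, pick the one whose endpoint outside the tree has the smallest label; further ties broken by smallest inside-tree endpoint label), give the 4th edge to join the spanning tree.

Grow the tree from alpha using Prim:
Step 1: cheapest edge leaving the tree is alpha—eta (8); add eta.
Step 2: cheapest edge leaving the tree is delta—eta (4); add delta.
Step 3: cheapest edge leaving the tree is eta—kappa (6); add kappa.
Step 4: cheapest edge leaving the tree is gamma—kappa (2); add gamma.
Step 5: cheapest edge leaving the tree is epsilon—eta (12); add epsilon.
Step 6: cheapest edge leaving the tree is eta—theta (12); add theta.
Step 7: cheapest edge leaving the tree is theta—zeta (10); add zeta.
Step 8: cheapest edge leaving the tree is rho—zeta (19); add rho.
The 4th edge added is gamma—kappa.

gamma-kappa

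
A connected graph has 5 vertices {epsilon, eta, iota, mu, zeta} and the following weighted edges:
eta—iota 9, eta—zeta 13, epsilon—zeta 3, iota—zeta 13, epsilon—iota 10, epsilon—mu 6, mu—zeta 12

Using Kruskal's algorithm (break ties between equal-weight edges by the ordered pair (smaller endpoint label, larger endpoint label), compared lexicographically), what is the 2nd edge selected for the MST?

epsilon-mu

Kruskal's algorithm — process edges by increasing weight (ties by edge label):
epsilon—zeta (3): add. Components now {iota} {epsilon,zeta} {mu} {eta}
epsilon—mu (6): add. Components now {iota} {epsilon,mu,zeta} {eta}
eta—iota (9): add. Components now {eta,iota} {epsilon,mu,zeta}
epsilon—iota (10): add. Components now {epsilon,eta,iota,mu,zeta}
The 2nd edge added is epsilon—mu.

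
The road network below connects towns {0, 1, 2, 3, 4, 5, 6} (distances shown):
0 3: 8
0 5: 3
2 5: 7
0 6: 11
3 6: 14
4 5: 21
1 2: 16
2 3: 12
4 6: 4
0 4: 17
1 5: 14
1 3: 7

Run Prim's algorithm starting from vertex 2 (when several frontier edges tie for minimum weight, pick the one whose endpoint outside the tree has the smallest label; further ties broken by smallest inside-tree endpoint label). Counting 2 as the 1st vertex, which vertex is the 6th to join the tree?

6

Grow the tree from 2 using Prim:
Step 1: frontier [2 5 7, 2 3 12, 1 2 16] → take 2 5 (7); add 5.
Step 2: frontier [2 3 12, 1 2 16, 0 5 3, 1 5 14, 4 5 21] → take 0 5 (3); add 0.
Step 3: frontier [0 3 8, 0 6 11, 0 4 17, 2 3 12, 1 2 16, 1 5 14, 4 5 21] → take 0 3 (8); add 3.
Step 4: frontier [0 6 11, 0 4 17, 1 2 16, 1 3 7, 3 6 14, 1 5 14, 4 5 21] → take 1 3 (7); add 1.
Step 5: frontier [0 6 11, 0 4 17, 3 6 14, 4 5 21] → take 0 6 (11); add 6.
Step 6: frontier [0 4 17, 4 5 21, 4 6 4] → take 4 6 (4); add 4.
Vertex order: 2, 5, 0, 3, 1, 6, 4. The 6th vertex is 6.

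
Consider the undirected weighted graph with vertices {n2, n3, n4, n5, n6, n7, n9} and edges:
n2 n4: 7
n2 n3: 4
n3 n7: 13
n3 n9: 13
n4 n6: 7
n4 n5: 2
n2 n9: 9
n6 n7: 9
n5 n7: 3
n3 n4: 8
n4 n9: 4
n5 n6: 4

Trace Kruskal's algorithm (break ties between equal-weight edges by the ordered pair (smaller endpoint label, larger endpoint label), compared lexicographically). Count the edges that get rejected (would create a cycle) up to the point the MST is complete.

0

Kruskal's algorithm — process edges by increasing weight (ties by edge label):
n4 n5 (2): add. Components now {n4,n5} {n7} {n2} {n6} {n9} {n3}
n5 n7 (3): add. Components now {n4,n5,n7} {n2} {n6} {n9} {n3}
n2 n3 (4): add. Components now {n4,n5,n7} {n2,n3} {n6} {n9}
n4 n9 (4): add. Components now {n4,n5,n7,n9} {n2,n3} {n6}
n5 n6 (4): add. Components now {n4,n5,n6,n7,n9} {n2,n3}
n2 n4 (7): add. Components now {n2,n3,n4,n5,n6,n7,n9}
Edges rejected before the tree was complete: 0.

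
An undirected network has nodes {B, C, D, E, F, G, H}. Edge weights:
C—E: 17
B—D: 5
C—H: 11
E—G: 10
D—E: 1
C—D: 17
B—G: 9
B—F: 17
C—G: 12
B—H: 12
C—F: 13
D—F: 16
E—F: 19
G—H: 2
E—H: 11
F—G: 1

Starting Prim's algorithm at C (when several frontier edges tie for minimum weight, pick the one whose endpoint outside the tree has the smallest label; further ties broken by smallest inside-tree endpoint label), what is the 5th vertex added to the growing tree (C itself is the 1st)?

B

Grow the tree from C using Prim:
Step 1: cheapest edge leaving the tree is C—H (11); add H.
Step 2: cheapest edge leaving the tree is G—H (2); add G.
Step 3: cheapest edge leaving the tree is F—G (1); add F.
Step 4: cheapest edge leaving the tree is B—G (9); add B.
Step 5: cheapest edge leaving the tree is B—D (5); add D.
Step 6: cheapest edge leaving the tree is D—E (1); add E.
Vertex order: C, H, G, F, B, D, E. The 5th vertex is B.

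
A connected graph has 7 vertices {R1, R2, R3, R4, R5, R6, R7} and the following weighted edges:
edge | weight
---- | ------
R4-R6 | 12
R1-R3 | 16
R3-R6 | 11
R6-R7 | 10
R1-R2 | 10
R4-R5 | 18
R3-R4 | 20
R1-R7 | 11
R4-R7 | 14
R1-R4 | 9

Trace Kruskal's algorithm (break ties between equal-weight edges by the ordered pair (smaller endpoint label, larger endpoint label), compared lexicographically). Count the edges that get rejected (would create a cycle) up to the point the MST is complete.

3

Kruskal's algorithm — process edges by increasing weight (ties by edge label):
R1-R4 (9): add — endpoints in different components.
R1-R2 (10): add — endpoints in different components.
R6-R7 (10): add — endpoints in different components.
R1-R7 (11): add — endpoints in different components.
R3-R6 (11): add — endpoints in different components.
R4-R6 (12): skip — R6 and R4 already connected.
R4-R7 (14): skip — R4 and R7 already connected.
R1-R3 (16): skip — R3 and R1 already connected.
R4-R5 (18): add — endpoints in different components.
Edges rejected before the tree was complete: 3.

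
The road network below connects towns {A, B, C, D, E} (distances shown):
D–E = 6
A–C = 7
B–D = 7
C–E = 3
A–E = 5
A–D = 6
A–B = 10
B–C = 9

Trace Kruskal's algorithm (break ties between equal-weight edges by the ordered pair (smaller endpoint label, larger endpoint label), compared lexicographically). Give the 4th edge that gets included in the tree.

B-D

Sort edges by weight, then run Kruskal:
C–E (3): add. Components now {A} {B} {C,E} {D}
A–E (5): add. Components now {A,C,E} {B} {D}
A–D (6): add. Components now {A,C,D,E} {B}
D–E (6): skip — D and E already connected.
A–C (7): skip — A and C already connected.
B–D (7): add. Components now {A,B,C,D,E}
The 4th edge added is B–D.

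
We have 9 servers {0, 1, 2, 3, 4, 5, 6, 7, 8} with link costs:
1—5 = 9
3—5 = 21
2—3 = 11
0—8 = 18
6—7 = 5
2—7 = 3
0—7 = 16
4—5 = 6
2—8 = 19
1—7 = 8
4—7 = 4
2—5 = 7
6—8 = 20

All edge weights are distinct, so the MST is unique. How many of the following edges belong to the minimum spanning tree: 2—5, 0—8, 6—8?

1

Kruskal's algorithm — process edges by increasing weight (ties by edge label):
2—7 (3): add — endpoints in different components.
4—7 (4): add — endpoints in different components.
6—7 (5): add — endpoints in different components.
4—5 (6): add — endpoints in different components.
2—5 (7): skip — 2 and 5 already connected.
1—7 (8): add — endpoints in different components.
1—5 (9): skip — 1 and 5 already connected.
2—3 (11): add — endpoints in different components.
0—7 (16): add — endpoints in different components.
0—8 (18): add — endpoints in different components.
MST edge set: {2—7, 4—7, 6—7, 4—5, 1—7, 2—3, 0—7, 0—8}.
Of the listed edges, {0—8} are in the MST → 1.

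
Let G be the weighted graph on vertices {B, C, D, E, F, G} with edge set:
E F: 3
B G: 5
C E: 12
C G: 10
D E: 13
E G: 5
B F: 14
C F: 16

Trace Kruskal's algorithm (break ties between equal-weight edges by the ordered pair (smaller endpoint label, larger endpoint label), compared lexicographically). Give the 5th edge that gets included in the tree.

Kruskal: consider edges lightest-first.
E F (3): add. Components now {B} {C} {D} {E,F} {G}
B G (5): add. Components now {B,G} {C} {D} {E,F}
E G (5): add. Components now {B,E,F,G} {C} {D}
C G (10): add. Components now {B,C,E,F,G} {D}
C E (12): skip — C and E already connected.
D E (13): add. Components now {B,C,D,E,F,G}
The 5th edge added is D E.

D-E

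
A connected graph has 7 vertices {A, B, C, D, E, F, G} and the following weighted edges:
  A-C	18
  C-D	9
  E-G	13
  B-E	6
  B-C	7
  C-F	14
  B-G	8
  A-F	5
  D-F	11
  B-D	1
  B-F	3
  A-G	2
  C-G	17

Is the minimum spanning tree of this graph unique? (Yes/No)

Sort edges by weight, then run Kruskal:
B-D (1): add. Components now {A} {B,D} {C} {E} {F} {G}
A-G (2): add. Components now {A,G} {B,D} {C} {E} {F}
B-F (3): add. Components now {A,G} {B,D,F} {C} {E}
A-F (5): add. Components now {A,B,D,F,G} {C} {E}
B-E (6): add. Components now {A,B,D,E,F,G} {C}
B-C (7): add. Components now {A,B,C,D,E,F,G}
Every non-tree edge has weight strictly greater than the heaviest edge on the tree path between its endpoints, so the MST is unique.

Yes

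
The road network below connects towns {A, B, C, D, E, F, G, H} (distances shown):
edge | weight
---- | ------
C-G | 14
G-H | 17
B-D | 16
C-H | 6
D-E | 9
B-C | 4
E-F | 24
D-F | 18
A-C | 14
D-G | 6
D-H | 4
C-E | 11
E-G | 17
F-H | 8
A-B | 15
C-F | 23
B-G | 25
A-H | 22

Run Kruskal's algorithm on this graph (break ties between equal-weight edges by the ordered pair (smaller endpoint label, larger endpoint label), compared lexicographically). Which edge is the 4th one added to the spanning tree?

D-G

Sort edges by weight, then run Kruskal:
B-C (4): add — endpoints in different components.
D-H (4): add — endpoints in different components.
C-H (6): add — endpoints in different components.
D-G (6): add — endpoints in different components.
F-H (8): add — endpoints in different components.
D-E (9): add — endpoints in different components.
C-E (11): skip — C and E already connected.
A-C (14): add — endpoints in different components.
The 4th edge added is D-G.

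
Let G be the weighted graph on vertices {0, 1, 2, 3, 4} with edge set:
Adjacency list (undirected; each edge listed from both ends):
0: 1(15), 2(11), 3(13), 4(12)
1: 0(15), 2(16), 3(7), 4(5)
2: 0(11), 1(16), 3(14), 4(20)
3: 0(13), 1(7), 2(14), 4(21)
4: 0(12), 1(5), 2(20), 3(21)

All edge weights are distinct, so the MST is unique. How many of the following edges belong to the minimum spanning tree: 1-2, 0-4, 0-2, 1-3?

3

Sort edges by weight, then run Kruskal:
1-4 (5): add — endpoints in different components.
1-3 (7): add — endpoints in different components.
0-2 (11): add — endpoints in different components.
0-4 (12): add — endpoints in different components.
MST edge set: {1-4, 1-3, 0-2, 0-4}.
Of the listed edges, {0-4, 0-2, 1-3} are in the MST → 3.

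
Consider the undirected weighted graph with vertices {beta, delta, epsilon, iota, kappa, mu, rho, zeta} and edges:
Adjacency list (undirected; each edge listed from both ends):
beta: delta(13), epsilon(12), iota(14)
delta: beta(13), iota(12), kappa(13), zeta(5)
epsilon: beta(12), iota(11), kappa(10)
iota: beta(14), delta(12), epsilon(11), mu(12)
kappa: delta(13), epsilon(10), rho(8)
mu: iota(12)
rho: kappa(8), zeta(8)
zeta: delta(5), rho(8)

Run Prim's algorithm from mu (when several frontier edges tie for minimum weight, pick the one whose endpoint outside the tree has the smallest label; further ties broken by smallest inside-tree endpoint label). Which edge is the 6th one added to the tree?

delta-zeta

Grow the tree from mu using Prim:
Step 1: cheapest edge leaving the tree is iota mu (12); add iota.
Step 2: cheapest edge leaving the tree is epsilon iota (11); add epsilon.
Step 3: cheapest edge leaving the tree is epsilon kappa (10); add kappa.
Step 4: cheapest edge leaving the tree is kappa rho (8); add rho.
Step 5: cheapest edge leaving the tree is rho zeta (8); add zeta.
Step 6: cheapest edge leaving the tree is delta zeta (5); add delta.
Step 7: cheapest edge leaving the tree is beta epsilon (12); add beta.
The 6th edge added is delta zeta.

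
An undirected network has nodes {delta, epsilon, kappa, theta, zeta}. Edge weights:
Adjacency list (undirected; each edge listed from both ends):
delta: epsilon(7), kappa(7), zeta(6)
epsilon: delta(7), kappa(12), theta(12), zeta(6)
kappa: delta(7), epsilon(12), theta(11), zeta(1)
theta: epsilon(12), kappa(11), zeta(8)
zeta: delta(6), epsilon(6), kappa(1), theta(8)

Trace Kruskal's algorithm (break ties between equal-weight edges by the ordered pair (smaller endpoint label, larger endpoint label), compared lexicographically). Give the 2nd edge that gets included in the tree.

delta-zeta

Sort edges by weight, then run Kruskal:
kappa—zeta (1): add. Components now {delta} {epsilon} {kappa,zeta} {theta}
delta—zeta (6): add. Components now {delta,kappa,zeta} {epsilon} {theta}
epsilon—zeta (6): add. Components now {delta,epsilon,kappa,zeta} {theta}
delta—epsilon (7): skip — delta and epsilon already connected.
delta—kappa (7): skip — delta and kappa already connected.
theta—zeta (8): add. Components now {delta,epsilon,kappa,theta,zeta}
The 2nd edge added is delta—zeta.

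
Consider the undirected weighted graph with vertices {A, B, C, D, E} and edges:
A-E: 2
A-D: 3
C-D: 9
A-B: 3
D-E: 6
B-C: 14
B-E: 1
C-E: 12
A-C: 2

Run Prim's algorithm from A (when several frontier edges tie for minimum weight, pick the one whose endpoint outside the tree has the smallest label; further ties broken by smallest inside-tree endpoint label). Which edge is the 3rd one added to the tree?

B-E

Prim, starting at A.
Step 1: frontier [A-C 2, A-E 2, A-B 3, A-D 3] → take A-C (2); add C.
Step 2: frontier [A-E 2, A-B 3, A-D 3, C-D 9, C-E 12, B-C 14] → take A-E (2); add E.
Step 3: frontier [A-B 3, A-D 3, C-D 9, B-C 14, B-E 1, D-E 6] → take B-E (1); add B.
Step 4: frontier [A-D 3, C-D 9, D-E 6] → take A-D (3); add D.
The 3rd edge added is B-E.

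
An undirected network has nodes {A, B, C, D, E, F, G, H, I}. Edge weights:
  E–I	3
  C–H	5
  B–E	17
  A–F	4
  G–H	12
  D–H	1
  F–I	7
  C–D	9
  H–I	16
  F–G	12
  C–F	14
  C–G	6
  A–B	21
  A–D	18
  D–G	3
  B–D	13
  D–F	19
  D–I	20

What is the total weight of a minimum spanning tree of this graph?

48

Kruskal: consider edges lightest-first.
D–H (1): add — endpoints in different components.
D–G (3): add — endpoints in different components.
E–I (3): add — endpoints in different components.
A–F (4): add — endpoints in different components.
C–H (5): add — endpoints in different components.
C–G (6): skip — C and G already connected.
F–I (7): add — endpoints in different components.
C–D (9): skip — C and D already connected.
F–G (12): add — endpoints in different components.
G–H (12): skip — G and H already connected.
B–D (13): add — endpoints in different components.
MST edges: D–H, D–G, E–I, A–F, C–H, F–I, F–G, B–D; total weight 1+3+3+4+5+7+12+13 = 48.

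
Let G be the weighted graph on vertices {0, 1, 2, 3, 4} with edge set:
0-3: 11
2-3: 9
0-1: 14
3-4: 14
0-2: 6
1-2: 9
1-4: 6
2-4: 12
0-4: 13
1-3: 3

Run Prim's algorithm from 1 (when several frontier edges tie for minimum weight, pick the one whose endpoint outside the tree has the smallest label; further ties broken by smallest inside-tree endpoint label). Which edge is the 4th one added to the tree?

0-2

Prim's algorithm from 1:
Step 1: frontier [1-3 3, 1-4 6, 1-2 9, 0-1 14] → take 1-3 (3); add 3.
Step 2: frontier [1-4 6, 1-2 9, 0-1 14, 2-3 9, 0-3 11, 3-4 14] → take 1-4 (6); add 4.
Step 3: frontier [1-2 9, 0-1 14, 2-3 9, 0-3 11, 2-4 12, 0-4 13] → take 1-2 (9); add 2.
Step 4: frontier [0-1 14, 0-2 6, 0-3 11, 0-4 13] → take 0-2 (6); add 0.
The 4th edge added is 0-2.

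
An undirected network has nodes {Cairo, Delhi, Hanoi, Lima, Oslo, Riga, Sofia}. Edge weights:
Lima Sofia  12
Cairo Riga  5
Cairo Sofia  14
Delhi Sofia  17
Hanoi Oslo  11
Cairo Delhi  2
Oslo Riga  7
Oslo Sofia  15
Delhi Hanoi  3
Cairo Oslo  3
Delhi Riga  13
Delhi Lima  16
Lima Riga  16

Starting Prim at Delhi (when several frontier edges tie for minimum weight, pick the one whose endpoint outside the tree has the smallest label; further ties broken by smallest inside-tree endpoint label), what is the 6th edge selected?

Grow the tree from Delhi using Prim:
Step 1: cheapest edge leaving the tree is Cairo Delhi (2); add Cairo.
Step 2: cheapest edge leaving the tree is Delhi Hanoi (3); add Hanoi.
Step 3: cheapest edge leaving the tree is Cairo Oslo (3); add Oslo.
Step 4: cheapest edge leaving the tree is Cairo Riga (5); add Riga.
Step 5: cheapest edge leaving the tree is Cairo Sofia (14); add Sofia.
Step 6: cheapest edge leaving the tree is Lima Sofia (12); add Lima.
The 6th edge added is Lima Sofia.

Lima-Sofia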